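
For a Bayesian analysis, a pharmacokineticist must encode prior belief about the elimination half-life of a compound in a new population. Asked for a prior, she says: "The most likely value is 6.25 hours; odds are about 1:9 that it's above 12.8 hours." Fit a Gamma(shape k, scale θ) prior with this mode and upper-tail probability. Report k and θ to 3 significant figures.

Gamma(k,θ) with k>1 has mode (k−1)θ, so θ = 6.25/(k−1).
Need P(X < 12.8) = 0.9 with θ tied to k this way. Start at k = 2, θ = 6.25: P(X<12.8) ≈ 0.607.
Too low — raise k to concentrate. Iterating converges to k ≈ 4.73.
Then θ = 6.25/(4.73−1) ≈ 1.67.

k ≈ 4.73, θ ≈ 1.67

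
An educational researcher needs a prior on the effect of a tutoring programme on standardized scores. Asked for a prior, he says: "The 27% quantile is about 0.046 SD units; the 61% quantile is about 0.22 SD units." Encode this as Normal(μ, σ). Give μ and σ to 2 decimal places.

The p-quantile of Normal(μ,σ) is μ + z_p·σ, with z_{0.27} = -0.6128 and z_{0.61} = 0.2793.
Eliminate σ: μ = (z₂·x₁ − z₁·x₂)/(z₂ − z₁) = (0.2793·0.046 − (-0.6128)·0.22)/0.8921 = 0.17.
Then σ = (x₂ − x₁)/(z₂ − z₁) = (0.22 − 0.046)/0.8921 = 0.20.

μ = 0.17, σ = 0.20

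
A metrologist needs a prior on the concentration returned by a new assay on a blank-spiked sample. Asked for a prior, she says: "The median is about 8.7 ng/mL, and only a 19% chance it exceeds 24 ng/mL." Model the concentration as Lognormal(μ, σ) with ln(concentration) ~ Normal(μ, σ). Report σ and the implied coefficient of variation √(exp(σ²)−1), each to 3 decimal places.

σ ≈ 1.156, CV ≈ 1.674

If T ~ Lognormal(μ,σ) then ln T ~ Normal(μ,σ), so the p-quantile of ln T is μ + z_p·σ.
ln(8.7) = 2.163 and ln(24) = 3.178; z_{0.5} = 0, z_{0.81} = 0.8779.
σ = (3.178 − 2.163)/(0.8779 − (0)) = 1.156.
μ = 2.163 − (0)·1.156 = 2.163.
CV = √(exp(σ²)−1) = √(exp(1.3360)−1) = 1.674.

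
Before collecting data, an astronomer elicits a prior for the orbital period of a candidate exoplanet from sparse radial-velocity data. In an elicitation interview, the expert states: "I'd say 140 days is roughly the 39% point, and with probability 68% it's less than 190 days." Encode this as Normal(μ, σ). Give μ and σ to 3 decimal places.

μ = 158.696, σ = 66.933

The p-quantile of Normal(μ,σ) is μ + z_p·σ, with z_{0.39} = -0.2793 and z_{0.68} = 0.4677.
Eliminate σ: μ = (z₂·x₁ − z₁·x₂)/(z₂ − z₁) = (0.4677·140 − (-0.2793)·190)/0.747 = 158.696.
Then σ = (x₂ − x₁)/(z₂ − z₁) = (190 − 140)/0.747 = 66.933.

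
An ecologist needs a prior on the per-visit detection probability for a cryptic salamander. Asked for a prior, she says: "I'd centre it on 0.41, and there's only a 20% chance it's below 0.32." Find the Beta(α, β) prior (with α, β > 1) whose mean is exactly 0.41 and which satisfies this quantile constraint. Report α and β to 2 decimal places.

α ≈ 8.86, β ≈ 12.75

With mean 0.41 fixed, write α = 0.41s, β = 0.59s where s = α+β.
Need P(θ < 0.32) = 0.2 under Beta(0.41s, 0.59s). Normal approximation: (q−m)/√(m(1−m)/s) ≈ z_{0.2} = -0.842, so s ≈ 0.41·0.59·(-0.842)²/(0.32−0.41)² = 21.2.
At s = 21.2: P(θ<0.32) ≈ 0.203. Adjusting to match 0.2 gives s ≈ 21.60.
So α = 0.41·21.60 ≈ 8.86, β = 0.59·21.60 ≈ 12.75.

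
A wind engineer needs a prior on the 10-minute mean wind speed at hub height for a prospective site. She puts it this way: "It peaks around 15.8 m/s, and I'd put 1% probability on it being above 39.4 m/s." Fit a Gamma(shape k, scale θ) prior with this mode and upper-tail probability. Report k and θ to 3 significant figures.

Gamma(k,θ) with k>1 has mode (k−1)θ, so θ = 15.8/(k−1).
Need P(X < 39.4) = 0.99 with θ tied to k this way. Start at k = 2, θ = 15.8: P(X<39.4) ≈ 0.711.
Too low — raise k to concentrate. Iterating converges to k ≈ 6.62.
Then θ = 15.8/(6.62−1) ≈ 2.81.

k ≈ 6.62, θ ≈ 2.81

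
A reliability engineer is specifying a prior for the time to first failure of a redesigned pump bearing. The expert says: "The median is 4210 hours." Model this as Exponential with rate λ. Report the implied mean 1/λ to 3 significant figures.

mean ≈ 6070 hours

Exponential median = ln 2 / λ, so λ = ln 2 / 4210.0 = 0.000165.
Mean = 1/λ = 6070 hours.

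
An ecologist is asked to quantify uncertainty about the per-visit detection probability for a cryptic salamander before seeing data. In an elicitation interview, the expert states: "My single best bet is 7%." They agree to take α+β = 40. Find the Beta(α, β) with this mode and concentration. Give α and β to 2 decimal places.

α = 3.66, β = 36.34

For α,β > 1 the Beta mode is (α−1)/(α+β−2). With α+β = 40, the mode is (α−1)/38.
Set (α−1)/38 = 0.07 → α = 1 + 0.07·38 = 3.66.
β = 40 − α = 36.34.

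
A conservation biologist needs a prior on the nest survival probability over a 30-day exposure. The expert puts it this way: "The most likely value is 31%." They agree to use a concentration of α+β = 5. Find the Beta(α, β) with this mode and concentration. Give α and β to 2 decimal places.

α = 1.93, β = 3.07

For α,β > 1 the Beta mode is (α−1)/(α+β−2). With α+β = 5, the mode is (α−1)/3.
Set (α−1)/3 = 0.31 → α = 1 + 0.31·3 = 1.93.
β = 5 − α = 3.07.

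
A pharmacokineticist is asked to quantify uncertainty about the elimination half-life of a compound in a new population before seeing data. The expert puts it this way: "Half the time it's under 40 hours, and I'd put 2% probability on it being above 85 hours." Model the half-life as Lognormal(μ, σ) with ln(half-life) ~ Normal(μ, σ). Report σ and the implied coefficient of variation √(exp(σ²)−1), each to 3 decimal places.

If T ~ Lognormal(μ,σ) then ln T ~ Normal(μ,σ), so the p-quantile of ln T is μ + z_p·σ.
ln(40) = 3.689 and ln(85) = 4.443; z_{0.5} = 0, z_{0.98} = 2.054.
σ = (4.443 − 3.689)/(2.054 − (0)) = 0.367.
μ = 3.689 − (0)·0.367 = 3.689.
CV = √(exp(σ²)−1) = √(exp(0.1347)−1) = 0.380.

σ ≈ 0.367, CV ≈ 0.380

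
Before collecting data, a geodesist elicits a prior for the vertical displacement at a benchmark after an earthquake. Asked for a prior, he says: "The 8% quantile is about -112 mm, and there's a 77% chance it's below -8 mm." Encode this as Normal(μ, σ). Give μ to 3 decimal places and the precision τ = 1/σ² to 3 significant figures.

For Normal(μ,σ), the p-quantile is μ + z_p·σ. Here z_{0.08} = -1.405, z_{0.77} = 0.7388.
So -112 = μ − 1.405σ and -8 = μ + 0.7388σ.
Subtracting: σ = (-8 − -112)/(0.7388 − (-1.405)) = 48.509.
Then μ = -112 − (-1.405)·48.509 = -43.841.
Precision τ = 1/σ² = 1/48.51² = 0.000425.

μ = -43.841, τ = 0.000425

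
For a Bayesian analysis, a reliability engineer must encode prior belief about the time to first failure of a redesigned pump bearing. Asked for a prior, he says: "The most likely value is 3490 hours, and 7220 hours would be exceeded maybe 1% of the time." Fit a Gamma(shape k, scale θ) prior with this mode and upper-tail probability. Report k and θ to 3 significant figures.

k ≈ 10.2, θ ≈ 378

Gamma(k,θ) with k>1 has mode (k−1)θ, so θ = 3490/(k−1).
Need P(X < 7220) = 0.99 with θ tied to k this way. Start at k = 2, θ = 3490: P(X<7220) ≈ 0.612.
Too low — raise k to concentrate. Iterating converges to k ≈ 10.2.
Then θ = 3490/(10.2−1) ≈ 378.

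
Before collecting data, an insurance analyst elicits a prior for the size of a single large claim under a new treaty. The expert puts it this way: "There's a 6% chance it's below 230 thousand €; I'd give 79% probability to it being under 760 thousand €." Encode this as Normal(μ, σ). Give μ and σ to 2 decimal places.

μ = 578.99, σ = 224.46

For Normal(μ,σ), the p-quantile is μ + z_p·σ. Here z_{0.06} = -1.555, z_{0.79} = 0.8064.
So 230 = μ − 1.555σ and 760 = μ + 0.8064σ.
Subtracting: σ = (760 − 230)/(0.8064 − (-1.555)) = 224.46.
Then μ = 230 − (-1.555)·224.46 = 578.99.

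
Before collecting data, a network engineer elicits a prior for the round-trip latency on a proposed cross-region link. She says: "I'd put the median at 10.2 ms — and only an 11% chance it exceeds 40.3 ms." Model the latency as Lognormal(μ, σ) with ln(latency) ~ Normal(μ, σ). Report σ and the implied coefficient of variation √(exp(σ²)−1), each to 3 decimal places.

If T ~ Lognormal(μ,σ) then ln T ~ Normal(μ,σ), so the p-quantile of ln T is μ + z_p·σ.
ln(10.2) = 2.322 and ln(40.3) = 3.696; z_{0.5} = 0, z_{0.89} = 1.227.
σ = (3.696 − 2.322)/(1.227 − (0)) = 1.120.
μ = 2.322 − (0)·1.120 = 2.322.
CV = √(exp(σ²)−1) = √(exp(1.2549)−1) = 1.583.

σ ≈ 1.120, CV ≈ 1.583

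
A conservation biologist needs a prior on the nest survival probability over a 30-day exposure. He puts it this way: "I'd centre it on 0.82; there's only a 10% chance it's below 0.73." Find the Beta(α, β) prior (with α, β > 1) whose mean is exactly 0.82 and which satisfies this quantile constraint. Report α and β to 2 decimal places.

With mean 0.82 fixed, write α = 0.82s, β = 0.18s where s = α+β.
Need P(θ < 0.73) = 0.1 under Beta(0.82s, 0.18s). Normal approximation: (q−m)/√(m(1−m)/s) ≈ z_{0.1} = -1.28, so s ≈ 0.82·0.18·(-1.28)²/(0.73−0.82)² = 29.9.
At s = 29.9: P(θ<0.73) ≈ 0.106. Adjusting to match 0.1 gives s ≈ 31.95.
So α = 0.82·31.95 ≈ 26.20, β = 0.18·31.95 ≈ 5.75.

α ≈ 26.20, β ≈ 5.75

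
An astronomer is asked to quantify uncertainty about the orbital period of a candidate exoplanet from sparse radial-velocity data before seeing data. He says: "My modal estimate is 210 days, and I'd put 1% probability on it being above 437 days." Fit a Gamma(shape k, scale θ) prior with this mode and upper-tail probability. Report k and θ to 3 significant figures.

k ≈ 10.1, θ ≈ 23.1

Gamma(k,θ) with k>1 has mode (k−1)θ, so θ = 210/(k−1).
Need P(X < 437) = 0.99 with θ tied to k this way. Start at k = 2, θ = 210: P(X<437) ≈ 0.615.
Too low — raise k to concentrate. Iterating converges to k ≈ 10.1.
Then θ = 210/(10.1−1) ≈ 23.1.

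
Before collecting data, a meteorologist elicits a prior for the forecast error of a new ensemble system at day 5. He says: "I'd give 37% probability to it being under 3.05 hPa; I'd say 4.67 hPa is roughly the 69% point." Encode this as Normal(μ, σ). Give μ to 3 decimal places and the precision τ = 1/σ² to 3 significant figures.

μ = 3.700, τ = 0.261

For Normal(μ,σ), the p-quantile is μ + z_p·σ. Here z_{0.37} = -0.3319, z_{0.69} = 0.4959.
So 3.05 = μ − 0.3319σ and 4.67 = μ + 0.4959σ.
Subtracting: σ = (4.67 − 3.05)/(0.4959 − (-0.3319)) = 1.957.
Then μ = 3.05 − (-0.3319)·1.957 = 3.700.
Precision τ = 1/σ² = 1/1.957² = 0.261.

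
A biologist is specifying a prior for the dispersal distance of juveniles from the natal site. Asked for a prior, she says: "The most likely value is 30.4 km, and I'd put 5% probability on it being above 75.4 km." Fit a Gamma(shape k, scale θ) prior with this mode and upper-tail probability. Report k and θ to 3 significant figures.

Gamma(k,θ) with k>1 has mode (k−1)θ, so θ = 30.4/(k−1).
Need P(X < 75.4) = 0.95 with θ tied to k this way. Start at k = 2, θ = 30.4: P(X<75.4) ≈ 0.709.
Too low — raise k to concentrate. Iterating converges to k ≈ 4.29.
Then θ = 30.4/(4.29−1) ≈ 9.23.

k ≈ 4.29, θ ≈ 9.23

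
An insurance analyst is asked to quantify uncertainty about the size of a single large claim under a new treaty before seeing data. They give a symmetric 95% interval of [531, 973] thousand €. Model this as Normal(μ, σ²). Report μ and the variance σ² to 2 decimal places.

A symmetric 95% interval runs μ ± z·σ with z = 1.96.
Half-width = 221, so σ = 221/1.96 = 112.757 and σ² = 12714.18.
μ is the interval midpoint, 752.00.

μ = 752.00, σ² = 12714.18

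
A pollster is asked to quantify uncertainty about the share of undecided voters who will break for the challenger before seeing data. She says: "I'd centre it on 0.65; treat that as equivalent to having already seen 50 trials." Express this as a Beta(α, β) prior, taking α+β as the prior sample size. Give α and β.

α = 32.5, β = 17.5

Under the effective-sample-size interpretation, Beta(α, β) has prior mean α/(α+β) and prior sample size α+β.
So α+β = 50 and α/(α+β) = 0.65, giving α = 0.65·50 = 32.5 and β = 50 − 32.5 = 17.5.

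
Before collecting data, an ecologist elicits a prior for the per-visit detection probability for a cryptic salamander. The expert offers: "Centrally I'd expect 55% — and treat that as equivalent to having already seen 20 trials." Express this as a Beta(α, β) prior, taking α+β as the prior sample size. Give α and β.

Under the effective-sample-size interpretation, Beta(α, β) has prior mean α/(α+β) and prior sample size α+β.
So α+β = 20 and α/(α+β) = 0.55, giving α = 0.55·20 = 11 and β = 20 − 11 = 9.

α = 11, β = 9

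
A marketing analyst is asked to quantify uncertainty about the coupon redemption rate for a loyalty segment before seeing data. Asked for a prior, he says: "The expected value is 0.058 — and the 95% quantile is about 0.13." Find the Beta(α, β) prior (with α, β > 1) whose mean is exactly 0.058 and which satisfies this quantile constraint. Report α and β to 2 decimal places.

α ≈ 2.21, β ≈ 35.88

With mean 0.058 fixed, write α = 0.058s, β = 0.942s where s = α+β.
Need P(θ < 0.13) = 0.95 under Beta(0.058s, 0.942s). Normal approximation: (q−m)/√(m(1−m)/s) ≈ z_{0.95} = 1.64, so s ≈ 0.058·0.942·(1.64)²/(0.13−0.058)² = 28.5.
At s = 28.5: P(θ<0.13) ≈ 0.930. Adjusting to match 0.95 gives s ≈ 38.09.
So α = 0.058·38.09 ≈ 2.21, β = 0.942·38.09 ≈ 35.88.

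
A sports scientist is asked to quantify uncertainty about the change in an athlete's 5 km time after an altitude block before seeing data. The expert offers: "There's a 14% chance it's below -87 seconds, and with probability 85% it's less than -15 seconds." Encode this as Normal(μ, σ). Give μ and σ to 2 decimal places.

μ = -50.25, σ = 34.01

For Normal(μ,σ), the p-quantile is μ + z_p·σ. Here z_{0.14} = -1.08, z_{0.85} = 1.036.
So -87 = μ − 1.08σ and -15 = μ + 1.036σ.
Subtracting: σ = (-15 − -87)/(1.036 − (-1.08)) = 34.01.
Then μ = -87 − (-1.08)·34.01 = -50.25.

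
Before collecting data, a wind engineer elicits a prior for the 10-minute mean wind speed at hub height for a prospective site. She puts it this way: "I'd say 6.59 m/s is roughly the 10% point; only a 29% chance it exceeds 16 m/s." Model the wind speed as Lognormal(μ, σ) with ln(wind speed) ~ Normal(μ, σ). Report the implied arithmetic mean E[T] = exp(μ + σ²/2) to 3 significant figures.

If T ~ Lognormal(μ,σ) then ln T ~ Normal(μ,σ), so the p-quantile of ln T is μ + z_p·σ.
ln(6.59) = 1.886 and ln(16) = 2.773; z_{0.1} = -1.282, z_{0.71} = 0.5534.
σ = (2.773 − 1.886)/(0.5534 − (-1.282)) = 0.483.
μ = 1.886 − (-1.282)·0.483 = 2.505.
E[T] = exp(μ + σ²/2) = exp(2.505 + 0.1168) = 13.8 m/s.

E[T] ≈ 13.8 m/s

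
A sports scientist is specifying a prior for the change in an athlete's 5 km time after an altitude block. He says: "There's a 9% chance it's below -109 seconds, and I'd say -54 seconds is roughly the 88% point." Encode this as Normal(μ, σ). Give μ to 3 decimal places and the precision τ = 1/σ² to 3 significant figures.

μ = -79.688, τ = 0.00209

For Normal(μ,σ), the p-quantile is μ + z_p·σ. Here z_{0.09} = -1.341, z_{0.88} = 1.175.
So -109 = μ − 1.341σ and -54 = μ + 1.175σ.
Subtracting: σ = (-54 − -109)/(1.175 − (-1.341)) = 21.862.
Then μ = -109 − (-1.341)·21.862 = -79.688.
Precision τ = 1/σ² = 1/21.86² = 0.00209.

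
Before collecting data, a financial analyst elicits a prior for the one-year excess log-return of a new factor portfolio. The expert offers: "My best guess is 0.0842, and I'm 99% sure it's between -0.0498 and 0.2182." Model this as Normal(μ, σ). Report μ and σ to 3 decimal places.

A symmetric 99% interval runs μ ± z·σ with z = 2.576.
Half-width = 0.134, so σ = 0.134/2.576 = 0.052.
μ is the stated best guess, 0.084.

μ = 0.084, σ = 0.052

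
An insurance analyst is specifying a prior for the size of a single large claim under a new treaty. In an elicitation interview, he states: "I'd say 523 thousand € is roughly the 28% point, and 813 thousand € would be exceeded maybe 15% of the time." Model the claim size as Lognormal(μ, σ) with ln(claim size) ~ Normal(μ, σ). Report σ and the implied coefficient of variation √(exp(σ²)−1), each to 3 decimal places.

If T ~ Lognormal(μ,σ) then ln T ~ Normal(μ,σ), so the p-quantile of ln T is μ + z_p·σ.
ln(523) = 6.26 and ln(813) = 6.701; z_{0.28} = -0.5828, z_{0.85} = 1.036.
σ = (6.701 − 6.26)/(1.036 − (-0.5828)) = 0.272.
μ = 6.26 − (-0.5828)·0.272 = 6.418.
CV = √(exp(σ²)−1) = √(exp(0.0742)−1) = 0.278.

σ ≈ 0.272, CV ≈ 0.278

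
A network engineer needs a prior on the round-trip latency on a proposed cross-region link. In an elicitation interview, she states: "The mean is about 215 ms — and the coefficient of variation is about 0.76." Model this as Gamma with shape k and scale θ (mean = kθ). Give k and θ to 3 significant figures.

k ≈ 1.73, θ ≈ 124

For Gamma(k, scale θ): mean = kθ, variance = kθ², so CV = 1/√k.
CV = 0.76, hence k = 1/CV² = 1.73.
Then θ = mean/k = 215/1.73 = 124.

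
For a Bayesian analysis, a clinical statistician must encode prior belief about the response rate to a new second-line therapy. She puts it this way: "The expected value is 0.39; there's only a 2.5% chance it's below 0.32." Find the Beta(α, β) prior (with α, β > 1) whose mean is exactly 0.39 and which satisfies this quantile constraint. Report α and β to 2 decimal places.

α ≈ 69.81, β ≈ 109.18

With mean 0.39 fixed, write α = 0.39s, β = 0.61s where s = α+β.
Need P(θ < 0.32) = 0.025 under Beta(0.39s, 0.61s). Normal approximation: (q−m)/√(m(1−m)/s) ≈ z_{0.025} = -1.96, so s ≈ 0.39·0.61·(-1.96)²/(0.32−0.39)² = 186.5.
At s = 186.5: P(θ<0.32) ≈ 0.023. Adjusting to match 0.025 gives s ≈ 178.99.
So α = 0.39·178.99 ≈ 69.81, β = 0.61·178.99 ≈ 109.18.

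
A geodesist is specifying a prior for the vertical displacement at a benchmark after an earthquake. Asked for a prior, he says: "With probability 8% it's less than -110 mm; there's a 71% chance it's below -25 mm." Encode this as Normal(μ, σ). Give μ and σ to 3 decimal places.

μ = -49.018, σ = 43.402

For Normal(μ,σ), the p-quantile is μ + z_p·σ. Here z_{0.08} = -1.405, z_{0.71} = 0.5534.
So -110 = μ − 1.405σ and -25 = μ + 0.5534σ.
Subtracting: σ = (-25 − -110)/(0.5534 − (-1.405)) = 43.402.
Then μ = -110 − (-1.405)·43.402 = -49.018.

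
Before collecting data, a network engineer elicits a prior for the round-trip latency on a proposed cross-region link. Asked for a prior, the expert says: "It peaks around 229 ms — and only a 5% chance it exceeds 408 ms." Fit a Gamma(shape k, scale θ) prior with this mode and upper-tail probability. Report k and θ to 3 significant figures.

k ≈ 9.36, θ ≈ 27.4

Gamma(k,θ) with k>1 has mode (k−1)θ, so θ = 229/(k−1).
Need P(X < 408) = 0.95 with θ tied to k this way. Start at k = 2, θ = 229: P(X<408) ≈ 0.532.
Too low — raise k to concentrate. Iterating converges to k ≈ 9.36.
Then θ = 229/(9.36−1) ≈ 27.4.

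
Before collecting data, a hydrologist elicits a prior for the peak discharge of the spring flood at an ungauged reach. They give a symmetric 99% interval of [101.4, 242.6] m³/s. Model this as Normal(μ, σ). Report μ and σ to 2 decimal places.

μ = 172.00, σ = 27.41

A symmetric 99% interval runs μ ± z·σ with z = 2.576.
Half-width = 70.6, so σ = 70.6/2.576 = 27.41.
μ is the interval midpoint, 172.00.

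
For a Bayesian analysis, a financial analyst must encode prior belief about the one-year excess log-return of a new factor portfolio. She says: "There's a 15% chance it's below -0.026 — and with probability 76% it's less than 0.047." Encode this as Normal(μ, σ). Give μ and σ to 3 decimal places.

μ = 0.017, σ = 0.042

The p-quantile of Normal(μ,σ) is μ + z_p·σ, with z_{0.15} = -1.036 and z_{0.76} = 0.7063.
Eliminate σ: μ = (z₂·x₁ − z₁·x₂)/(z₂ − z₁) = (0.7063·-0.026 − (-1.036)·0.047)/1.743 = 0.017.
Then σ = (x₂ − x₁)/(z₂ − z₁) = (0.047 − -0.026)/1.743 = 0.042.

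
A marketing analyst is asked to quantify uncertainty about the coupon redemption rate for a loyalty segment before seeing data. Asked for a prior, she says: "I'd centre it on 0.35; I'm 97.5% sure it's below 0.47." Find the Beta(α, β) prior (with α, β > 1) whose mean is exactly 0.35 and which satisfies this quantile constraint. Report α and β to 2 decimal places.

With mean 0.35 fixed, write α = 0.35s, β = 0.65s where s = α+β.
Need P(θ < 0.47) = 0.975 under Beta(0.35s, 0.65s). Normal approximation: (q−m)/√(m(1−m)/s) ≈ z_{0.975} = 1.96, so s ≈ 0.35·0.65·(1.96)²/(0.47−0.35)² = 60.7.
At s = 60.7: P(θ<0.47) ≈ 0.972. Adjusting to match 0.975 gives s ≈ 63.94.
So α = 0.35·63.94 ≈ 22.38, β = 0.65·63.94 ≈ 41.56.

α ≈ 22.38, β ≈ 41.56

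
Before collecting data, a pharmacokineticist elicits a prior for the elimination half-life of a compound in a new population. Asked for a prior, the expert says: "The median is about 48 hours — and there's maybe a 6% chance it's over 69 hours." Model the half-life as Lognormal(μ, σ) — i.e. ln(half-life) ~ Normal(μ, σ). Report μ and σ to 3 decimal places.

If T ~ Lognormal(μ,σ) then ln T ~ Normal(μ,σ), so the p-quantile of ln T is μ + z_p·σ.
ln(48) = 3.871 and ln(69) = 4.234; z_{0.5} = 0, z_{0.94} = 1.555.
σ = (4.234 − 3.871)/(1.555 − (0)) = 0.233.
μ = 3.871 − (0)·0.233 = 3.871.

μ ≈ 3.871, σ ≈ 0.233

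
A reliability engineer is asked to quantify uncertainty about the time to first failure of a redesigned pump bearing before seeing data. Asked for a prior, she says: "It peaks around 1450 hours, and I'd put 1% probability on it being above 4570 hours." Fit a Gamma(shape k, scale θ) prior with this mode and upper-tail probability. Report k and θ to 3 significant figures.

Gamma(k,θ) with k>1 has mode (k−1)θ, so θ = 1450/(k−1).
Need P(X < 4570) = 0.99 with θ tied to k this way. Start at k = 2, θ = 1450: P(X<4570) ≈ 0.822.
Too low — raise k to concentrate. Iterating converges to k ≈ 4.38.
Then θ = 1450/(4.38−1) ≈ 430.

k ≈ 4.38, θ ≈ 430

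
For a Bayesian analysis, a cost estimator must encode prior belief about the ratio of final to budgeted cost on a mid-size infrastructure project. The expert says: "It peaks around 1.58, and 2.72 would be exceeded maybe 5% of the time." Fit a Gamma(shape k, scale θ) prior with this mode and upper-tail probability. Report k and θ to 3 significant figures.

k ≈ 10.5, θ ≈ 0.167

Gamma(k,θ) with k>1 has mode (k−1)θ, so θ = 1.58/(k−1).
Need P(X < 2.72) = 0.95 with θ tied to k this way. Start at k = 2, θ = 1.58: P(X<2.72) ≈ 0.513.
Too low — raise k to concentrate. Iterating converges to k ≈ 10.5.
Then θ = 1.58/(10.5−1) ≈ 0.167.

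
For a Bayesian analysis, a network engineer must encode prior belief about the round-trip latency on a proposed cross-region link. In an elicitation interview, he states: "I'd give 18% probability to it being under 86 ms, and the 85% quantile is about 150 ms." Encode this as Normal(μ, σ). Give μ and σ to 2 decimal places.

For Normal(μ,σ), the p-quantile is μ + z_p·σ. Here z_{0.18} = -0.9154, z_{0.85} = 1.036.
So 86 = μ − 0.9154σ and 150 = μ + 1.036σ.
Subtracting: σ = (150 − 86)/(1.036 − (-0.9154)) = 32.79.
Then μ = 86 − (-0.9154)·32.79 = 116.02.

μ = 116.02, σ = 32.79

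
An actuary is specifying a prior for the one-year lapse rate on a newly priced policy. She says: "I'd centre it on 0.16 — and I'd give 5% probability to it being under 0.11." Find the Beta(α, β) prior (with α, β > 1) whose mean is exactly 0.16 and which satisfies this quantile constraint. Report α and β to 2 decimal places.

α ≈ 20.41, β ≈ 107.16

With mean 0.16 fixed, write α = 0.16s, β = 0.84s where s = α+β.
Need P(θ < 0.11) = 0.05 under Beta(0.16s, 0.84s). Normal approximation: (q−m)/√(m(1−m)/s) ≈ z_{0.05} = -1.64, so s ≈ 0.16·0.84·(-1.64)²/(0.11−0.16)² = 145.5.
At s = 145.5: P(θ<0.11) ≈ 0.039. Adjusting to match 0.05 gives s ≈ 127.58.
So α = 0.16·127.58 ≈ 20.41, β = 0.84·127.58 ≈ 107.16.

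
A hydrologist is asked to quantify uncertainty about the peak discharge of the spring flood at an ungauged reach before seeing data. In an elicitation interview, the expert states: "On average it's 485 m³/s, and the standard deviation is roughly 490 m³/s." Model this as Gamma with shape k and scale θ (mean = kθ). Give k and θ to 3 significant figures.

For Gamma(k, scale θ): mean = kθ, variance = kθ², so CV = 1/√k.
CV = SD/mean = 490/485 = 1.01, hence k = 1/CV² = 0.98.
Then θ = mean/k = 485/0.98 = 495.

k ≈ 0.98, θ ≈ 495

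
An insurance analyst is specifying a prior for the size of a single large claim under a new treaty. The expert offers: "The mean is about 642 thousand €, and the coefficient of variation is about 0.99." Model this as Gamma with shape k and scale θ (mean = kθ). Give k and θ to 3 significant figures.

For Gamma(k, scale θ): mean = kθ, variance = kθ², so CV = 1/√k.
CV = 0.99, hence k = 1/CV² = 1.02.
Then θ = mean/k = 642/1.02 = 629.

k ≈ 1.02, θ ≈ 629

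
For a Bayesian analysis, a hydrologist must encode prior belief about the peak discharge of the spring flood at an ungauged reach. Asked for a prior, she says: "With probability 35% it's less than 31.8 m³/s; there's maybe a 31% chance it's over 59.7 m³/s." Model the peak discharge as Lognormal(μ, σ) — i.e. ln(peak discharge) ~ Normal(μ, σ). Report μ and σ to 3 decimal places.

μ ≈ 3.735, σ ≈ 0.715

If T ~ Lognormal(μ,σ) then ln T ~ Normal(μ,σ), so the p-quantile of ln T is μ + z_p·σ.
ln(31.8) = 3.459 and ln(59.7) = 4.089; z_{0.35} = -0.3853, z_{0.69} = 0.4959.
σ = (4.089 − 3.459)/(0.4959 − (-0.3853)) = 0.715.
μ = 3.459 − (-0.3853)·0.715 = 3.735.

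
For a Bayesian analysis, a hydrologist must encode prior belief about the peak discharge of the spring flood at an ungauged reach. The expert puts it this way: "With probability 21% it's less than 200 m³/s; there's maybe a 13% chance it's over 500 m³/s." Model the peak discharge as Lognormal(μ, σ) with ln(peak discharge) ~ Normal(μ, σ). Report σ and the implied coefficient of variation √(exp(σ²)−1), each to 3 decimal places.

If T ~ Lognormal(μ,σ) then ln T ~ Normal(μ,σ), so the p-quantile of ln T is μ + z_p·σ.
ln(200) = 5.298 and ln(500) = 6.215; z_{0.21} = -0.8064, z_{0.87} = 1.126.
σ = (6.215 − 5.298)/(1.126 − (-0.8064)) = 0.474.
μ = 5.298 − (-0.8064)·0.474 = 5.681.
CV = √(exp(σ²)−1) = √(exp(0.2247)−1) = 0.502.

σ ≈ 0.474, CV ≈ 0.502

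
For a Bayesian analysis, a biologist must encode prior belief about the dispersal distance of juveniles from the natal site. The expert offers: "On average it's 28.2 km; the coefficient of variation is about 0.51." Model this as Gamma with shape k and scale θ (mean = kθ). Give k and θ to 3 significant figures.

For Gamma(k, scale θ): mean = kθ, variance = kθ², so CV = 1/√k.
CV = 0.51, hence k = 1/CV² = 3.84.
Then θ = mean/k = 28.2/3.84 = 7.33.

k ≈ 3.84, θ ≈ 7.33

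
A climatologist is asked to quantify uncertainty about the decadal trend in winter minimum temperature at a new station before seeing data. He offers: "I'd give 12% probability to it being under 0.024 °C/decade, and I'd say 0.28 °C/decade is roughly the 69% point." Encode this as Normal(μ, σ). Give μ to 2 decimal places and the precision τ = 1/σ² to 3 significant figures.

μ = 0.20, τ = 42.6

The p-quantile of Normal(μ,σ) is μ + z_p·σ, with z_{0.12} = -1.175 and z_{0.69} = 0.4959.
Eliminate σ: μ = (z₂·x₁ − z₁·x₂)/(z₂ − z₁) = (0.4959·0.024 − (-1.175)·0.28)/1.671 = 0.20.
Then σ = (x₂ − x₁)/(z₂ − z₁) = (0.28 − 0.024)/1.671 = 0.15.
Precision τ = 1/σ² = 1/0.1532² = 42.6.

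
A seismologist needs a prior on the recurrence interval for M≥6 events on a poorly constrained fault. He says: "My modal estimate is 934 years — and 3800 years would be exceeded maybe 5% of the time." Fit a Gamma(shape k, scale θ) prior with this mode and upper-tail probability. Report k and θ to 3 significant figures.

Gamma(k,θ) with k>1 has mode (k−1)θ, so θ = 934/(k−1).
Need P(X < 3800) = 0.95 with θ tied to k this way. Start at k = 2, θ = 934: P(X<3800) ≈ 0.913.
Too low — raise k to concentrate. Iterating converges to k ≈ 2.27.
Then θ = 934/(2.27−1) ≈ 733.

k ≈ 2.27, θ ≈ 733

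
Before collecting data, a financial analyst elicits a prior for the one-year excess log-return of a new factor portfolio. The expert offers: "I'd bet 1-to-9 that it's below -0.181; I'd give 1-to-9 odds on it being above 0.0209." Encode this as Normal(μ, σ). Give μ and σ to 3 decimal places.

For Normal(μ,σ), the p-quantile is μ + z_p·σ. Here z_{0.1} = -1.282, z_{0.9} = 1.282.
So -0.181 = μ − 1.282σ and 0.0209 = μ + 1.282σ.
Subtracting: σ = (0.0209 − -0.181)/(1.282 − (-1.282)) = 0.079.
Then μ = -0.181 − (-1.282)·0.079 = -0.080.

μ = -0.080, σ = 0.079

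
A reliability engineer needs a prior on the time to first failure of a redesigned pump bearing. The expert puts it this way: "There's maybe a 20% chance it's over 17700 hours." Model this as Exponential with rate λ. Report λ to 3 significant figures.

P(T > 17700.0) = e^(−λ·17700.0) = 0.2, so λ = −ln(0.2)/17700.0 = 9.09e-05.

λ ≈ 9.09e-05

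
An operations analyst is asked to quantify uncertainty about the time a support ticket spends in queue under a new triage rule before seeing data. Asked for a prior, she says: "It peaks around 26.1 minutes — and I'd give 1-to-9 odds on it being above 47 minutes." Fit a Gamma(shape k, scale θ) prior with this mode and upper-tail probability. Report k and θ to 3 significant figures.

Gamma(k,θ) with k>1 has mode (k−1)θ, so θ = 26.1/(k−1).
Need P(X < 47) = 0.9 with θ tied to k this way. Start at k = 2, θ = 26.1: P(X<47) ≈ 0.537.
Too low — raise k to concentrate. Iterating converges to k ≈ 6.5.
Then θ = 26.1/(6.5−1) ≈ 4.74.

k ≈ 6.5, θ ≈ 4.74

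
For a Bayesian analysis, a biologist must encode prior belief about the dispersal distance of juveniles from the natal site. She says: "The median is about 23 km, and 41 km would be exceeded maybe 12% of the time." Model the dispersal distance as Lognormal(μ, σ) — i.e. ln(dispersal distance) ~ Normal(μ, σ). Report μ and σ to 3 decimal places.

μ ≈ 3.135, σ ≈ 0.492

If T ~ Lognormal(μ,σ) then ln T ~ Normal(μ,σ), so the p-quantile of ln T is μ + z_p·σ.
ln(23) = 3.135 and ln(41) = 3.714; z_{0.5} = 0, z_{0.88} = 1.175.
σ = (3.714 − 3.135)/(1.175 − (0)) = 0.492.
μ = 3.135 − (0)·0.492 = 3.135.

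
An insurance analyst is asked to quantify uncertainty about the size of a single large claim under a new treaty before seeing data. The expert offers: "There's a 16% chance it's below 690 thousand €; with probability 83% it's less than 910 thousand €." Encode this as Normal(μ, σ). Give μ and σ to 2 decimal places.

μ = 802.27, σ = 112.90

The p-quantile of Normal(μ,σ) is μ + z_p·σ, with z_{0.16} = -0.9945 and z_{0.83} = 0.9542.
Eliminate σ: μ = (z₂·x₁ − z₁·x₂)/(z₂ − z₁) = (0.9542·690 − (-0.9945)·910)/1.949 = 802.27.
Then σ = (x₂ − x₁)/(z₂ − z₁) = (910 − 690)/1.949 = 112.90.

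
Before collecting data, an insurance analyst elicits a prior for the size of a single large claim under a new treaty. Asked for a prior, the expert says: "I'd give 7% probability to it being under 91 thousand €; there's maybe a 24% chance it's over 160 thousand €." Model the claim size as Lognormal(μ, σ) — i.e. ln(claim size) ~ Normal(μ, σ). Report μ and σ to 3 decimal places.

If T ~ Lognormal(μ,σ) then ln T ~ Normal(μ,σ), so the p-quantile of ln T is μ + z_p·σ.
ln(91) = 4.511 and ln(160) = 5.075; z_{0.07} = -1.476, z_{0.76} = 0.7063.
σ = (5.075 − 4.511)/(0.7063 − (-1.476)) = 0.259.
μ = 4.511 − (-1.476)·0.259 = 4.893.

μ ≈ 4.893, σ ≈ 0.259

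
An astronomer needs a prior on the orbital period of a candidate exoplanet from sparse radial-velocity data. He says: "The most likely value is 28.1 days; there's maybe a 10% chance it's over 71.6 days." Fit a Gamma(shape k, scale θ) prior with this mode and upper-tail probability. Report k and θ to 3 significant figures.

Gamma(k,θ) with k>1 has mode (k−1)θ, so θ = 28.1/(k−1).
Need P(X < 71.6) = 0.9 with θ tied to k this way. Start at k = 2, θ = 28.1: P(X<71.6) ≈ 0.722.
Too low — raise k to concentrate. Iterating converges to k ≈ 3.19.
Then θ = 28.1/(3.19−1) ≈ 12.8.

k ≈ 3.19, θ ≈ 12.8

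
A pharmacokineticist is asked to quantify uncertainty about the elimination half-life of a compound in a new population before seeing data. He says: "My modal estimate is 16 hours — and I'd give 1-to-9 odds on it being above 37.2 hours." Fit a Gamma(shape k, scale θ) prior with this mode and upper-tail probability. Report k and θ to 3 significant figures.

k ≈ 3.7, θ ≈ 5.92

Gamma(k,θ) with k>1 has mode (k−1)θ, so θ = 16/(k−1).
Need P(X < 37.2) = 0.9 with θ tied to k this way. Start at k = 2, θ = 16: P(X<37.2) ≈ 0.675.
Too low — raise k to concentrate. Iterating converges to k ≈ 3.7.
Then θ = 16/(3.7−1) ≈ 5.92.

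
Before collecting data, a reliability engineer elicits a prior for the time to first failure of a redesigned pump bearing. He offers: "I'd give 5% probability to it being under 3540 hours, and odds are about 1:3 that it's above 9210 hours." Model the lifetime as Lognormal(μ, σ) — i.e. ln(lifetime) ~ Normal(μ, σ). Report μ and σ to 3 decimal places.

μ ≈ 8.850, σ ≈ 0.412

If T ~ Lognormal(μ,σ) then ln T ~ Normal(μ,σ), so the p-quantile of ln T is μ + z_p·σ.
ln(3540) = 8.172 and ln(9210) = 9.128; z_{0.05} = -1.645, z_{0.75} = 0.6745.
σ = (9.128 − 8.172)/(0.6745 − (-1.645)) = 0.412.
μ = 8.172 − (-1.645)·0.412 = 8.850.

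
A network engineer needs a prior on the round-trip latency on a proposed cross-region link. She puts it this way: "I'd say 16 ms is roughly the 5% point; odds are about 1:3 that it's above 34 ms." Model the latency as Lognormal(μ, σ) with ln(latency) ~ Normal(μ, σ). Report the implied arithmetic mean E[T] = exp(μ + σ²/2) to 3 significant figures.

If T ~ Lognormal(μ,σ) then ln T ~ Normal(μ,σ), so the p-quantile of ln T is μ + z_p·σ.
ln(16) = 2.773 and ln(34) = 3.526; z_{0.05} = -1.645, z_{0.75} = 0.6745.
σ = (3.526 − 2.773)/(0.6745 − (-1.645)) = 0.325.
μ = 2.773 − (-1.645)·0.325 = 3.307.
E[T] = exp(μ + σ²/2) = exp(3.307 + 0.0528) = 28.8 ms.

E[T] ≈ 28.8 ms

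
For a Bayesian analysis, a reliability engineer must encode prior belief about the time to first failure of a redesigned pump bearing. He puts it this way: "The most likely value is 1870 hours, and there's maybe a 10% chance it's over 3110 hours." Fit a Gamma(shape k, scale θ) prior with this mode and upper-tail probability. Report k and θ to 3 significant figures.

k ≈ 8.3, θ ≈ 256

Gamma(k,θ) with k>1 has mode (k−1)θ, so θ = 1870/(k−1).
Need P(X < 3110) = 0.9 with θ tied to k this way. Start at k = 2, θ = 1870: P(X<3110) ≈ 0.495.
Too low — raise k to concentrate. Iterating converges to k ≈ 8.3.
Then θ = 1870/(8.3−1) ≈ 256.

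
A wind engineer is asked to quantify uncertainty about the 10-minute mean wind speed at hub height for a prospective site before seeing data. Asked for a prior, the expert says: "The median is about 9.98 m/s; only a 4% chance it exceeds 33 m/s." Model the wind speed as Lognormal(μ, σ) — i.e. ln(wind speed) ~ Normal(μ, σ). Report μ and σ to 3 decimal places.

If T ~ Lognormal(μ,σ) then ln T ~ Normal(μ,σ), so the p-quantile of ln T is μ + z_p·σ.
ln(9.98) = 2.301 and ln(33) = 3.497; z_{0.5} = 0, z_{0.96} = 1.751.
σ = (3.497 − 2.301)/(1.751 − (0)) = 0.683.
μ = 2.301 − (0)·0.683 = 2.301.

μ ≈ 2.301, σ ≈ 0.683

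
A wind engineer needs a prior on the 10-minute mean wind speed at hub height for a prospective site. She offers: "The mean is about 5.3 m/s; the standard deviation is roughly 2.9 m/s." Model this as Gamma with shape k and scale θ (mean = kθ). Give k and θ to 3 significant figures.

For Gamma(k, scale θ): mean = kθ, variance = kθ², so CV = 1/√k.
CV = SD/mean = 2.9/5.3 = 0.5472, hence k = 1/CV² = 3.34.
Then θ = mean/k = 5.3/3.34 = 1.59.

k ≈ 3.34, θ ≈ 1.59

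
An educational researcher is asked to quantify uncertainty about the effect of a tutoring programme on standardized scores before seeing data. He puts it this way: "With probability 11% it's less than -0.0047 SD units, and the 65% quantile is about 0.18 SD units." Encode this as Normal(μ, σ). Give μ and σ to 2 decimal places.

μ = 0.14, σ = 0.11

The p-quantile of Normal(μ,σ) is μ + z_p·σ, with z_{0.11} = -1.227 and z_{0.65} = 0.3853.
Eliminate σ: μ = (z₂·x₁ − z₁·x₂)/(z₂ − z₁) = (0.3853·-0.0047 − (-1.227)·0.18)/1.612 = 0.14.
Then σ = (x₂ − x₁)/(z₂ − z₁) = (0.18 − -0.0047)/1.612 = 0.11.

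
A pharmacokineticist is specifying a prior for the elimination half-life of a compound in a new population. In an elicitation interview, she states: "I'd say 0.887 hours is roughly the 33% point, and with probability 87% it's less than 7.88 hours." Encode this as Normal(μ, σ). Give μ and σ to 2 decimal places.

μ = 2.85, σ = 4.46

For Normal(μ,σ), the p-quantile is μ + z_p·σ. Here z_{0.33} = -0.4399, z_{0.87} = 1.126.
So 0.887 = μ − 0.4399σ and 7.88 = μ + 1.126σ.
Subtracting: σ = (7.88 − 0.887)/(1.126 − (-0.4399)) = 4.46.
Then μ = 0.887 − (-0.4399)·4.46 = 2.85.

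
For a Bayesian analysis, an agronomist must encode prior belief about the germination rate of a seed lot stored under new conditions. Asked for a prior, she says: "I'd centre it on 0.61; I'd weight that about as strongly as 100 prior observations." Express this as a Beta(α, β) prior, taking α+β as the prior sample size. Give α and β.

α = 61, β = 39

Under the effective-sample-size interpretation, Beta(α, β) has prior mean α/(α+β) and prior sample size α+β.
So α+β = 100 and α/(α+β) = 0.61, giving α = 0.61·100 = 61 and β = 100 − 61 = 39.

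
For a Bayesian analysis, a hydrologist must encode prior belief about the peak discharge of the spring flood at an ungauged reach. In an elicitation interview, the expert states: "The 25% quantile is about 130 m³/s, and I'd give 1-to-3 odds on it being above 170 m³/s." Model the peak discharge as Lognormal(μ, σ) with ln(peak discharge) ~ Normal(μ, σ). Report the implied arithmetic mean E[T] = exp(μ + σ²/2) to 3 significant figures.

E[T] ≈ 152 m³/s

If T ~ Lognormal(μ,σ) then ln T ~ Normal(μ,σ), so the p-quantile of ln T is μ + z_p·σ.
ln(130) = 4.868 and ln(170) = 5.136; z_{0.25} = -0.6745, z_{0.75} = 0.6745.
σ = (5.136 − 4.868)/(0.6745 − (-0.6745)) = 0.199.
μ = 4.868 − (-0.6745)·0.199 = 5.002.
E[T] = exp(μ + σ²/2) = exp(5.002 + 0.0198) = 152 m³/s.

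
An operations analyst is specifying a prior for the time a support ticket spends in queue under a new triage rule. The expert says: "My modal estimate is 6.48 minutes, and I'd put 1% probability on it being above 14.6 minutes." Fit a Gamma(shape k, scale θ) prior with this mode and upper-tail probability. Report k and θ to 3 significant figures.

Gamma(k,θ) with k>1 has mode (k−1)θ, so θ = 6.48/(k−1).
Need P(X < 14.6) = 0.99 with θ tied to k this way. Start at k = 2, θ = 6.48: P(X<14.6) ≈ 0.658.
Too low — raise k to concentrate. Iterating converges to k ≈ 8.27.
Then θ = 6.48/(8.27−1) ≈ 0.891.

k ≈ 8.27, θ ≈ 0.891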